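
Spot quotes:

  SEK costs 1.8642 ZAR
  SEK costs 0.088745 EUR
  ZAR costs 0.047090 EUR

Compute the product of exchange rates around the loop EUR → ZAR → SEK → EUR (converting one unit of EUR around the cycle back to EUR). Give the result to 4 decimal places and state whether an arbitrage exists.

Around EUR → ZAR → SEK → EUR: 1 ÷ 0.047090 ÷ 1.8642 × 0.088745 = 1.010934
Product > 1; profitable direction is EUR → ZAR → SEK → EUR.

1.0109 (arbitrage exists)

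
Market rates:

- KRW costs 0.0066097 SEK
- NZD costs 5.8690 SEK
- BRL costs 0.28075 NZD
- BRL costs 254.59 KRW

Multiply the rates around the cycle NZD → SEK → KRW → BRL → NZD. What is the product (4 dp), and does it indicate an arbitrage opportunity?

0.9792 (arbitrage exists)

Around NZD → SEK → KRW → BRL → NZD: 1 × 5.8690 ÷ 0.0066097 ÷ 254.59 × 0.28075 = 0.979176
Product < 1; profitable direction is NZD → BRL → KRW → SEK → NZD.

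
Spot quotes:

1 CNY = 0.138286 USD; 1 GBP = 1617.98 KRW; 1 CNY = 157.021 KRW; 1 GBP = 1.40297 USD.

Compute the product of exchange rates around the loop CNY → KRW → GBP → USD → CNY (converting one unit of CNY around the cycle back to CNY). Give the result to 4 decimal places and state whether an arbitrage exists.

Around CNY → KRW → GBP → USD → CNY: 1 × 157.021 ÷ 1617.98 × 1.40297 ÷ 0.138286 = 0.984589
Product < 1; profitable direction is CNY → USD → GBP → KRW → CNY.

0.9846 (arbitrage exists)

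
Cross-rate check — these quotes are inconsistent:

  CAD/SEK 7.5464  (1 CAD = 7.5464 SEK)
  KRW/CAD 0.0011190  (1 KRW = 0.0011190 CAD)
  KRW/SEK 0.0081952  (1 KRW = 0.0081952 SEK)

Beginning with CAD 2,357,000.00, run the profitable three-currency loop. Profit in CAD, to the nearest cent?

Profitable loop is CAD → SEK → KRW → CAD:
CAD 2,357,000.00 × 7.5464 = SEK 17,786,864.80
SEK 17,786,864.80 ÷ 0.0081952 = KRW 2,170,400,332
KRW 2,170,400,332 × 0.0011190 = CAD 2,428,677.97
Profit = CAD 2,428,677.97 − CAD 2,357,000.00

Profit: CAD 71,677.97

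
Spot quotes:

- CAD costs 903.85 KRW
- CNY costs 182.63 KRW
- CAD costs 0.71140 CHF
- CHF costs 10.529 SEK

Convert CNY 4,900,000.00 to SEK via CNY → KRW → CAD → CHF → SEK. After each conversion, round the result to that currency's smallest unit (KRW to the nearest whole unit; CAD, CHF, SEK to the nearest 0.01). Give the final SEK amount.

SEK 7,416,052.93

CNY 4,900,000.00 × 182.63 = KRW 894,887,000
KRW 894,887,000 ÷ 903.85 = CAD 990,083.53
CAD 990,083.53 × 0.71140 = CHF 704,345.42
CHF 704,345.42 × 10.529 = SEK 7,416,052.93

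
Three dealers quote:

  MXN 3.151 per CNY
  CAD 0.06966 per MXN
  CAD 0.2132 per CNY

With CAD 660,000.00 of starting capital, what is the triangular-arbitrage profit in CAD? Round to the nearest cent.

Profit: CAD 19,498.67

Profitable loop is CAD → CNY → MXN → CAD:
CAD 660,000.00 ÷ 0.2132 = CNY 3,095,684.80
CNY 3,095,684.80 × 3.151 = MXN 9,754,502.81
MXN 9,754,502.81 × 0.06966 = CAD 679,498.67
Profit = CAD 679,498.67 − CAD 660,000.00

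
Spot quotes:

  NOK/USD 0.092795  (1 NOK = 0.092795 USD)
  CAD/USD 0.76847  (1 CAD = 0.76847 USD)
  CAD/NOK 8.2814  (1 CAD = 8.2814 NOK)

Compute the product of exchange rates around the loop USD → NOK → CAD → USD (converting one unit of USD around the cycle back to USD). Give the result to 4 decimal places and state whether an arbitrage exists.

Around USD → NOK → CAD → USD: 1 ÷ 0.092795 ÷ 8.2814 × 0.76847 = 0.999997
Product ≈ 1 (deviation 0.000%, within rounding noise).

1.0000 (no arbitrage)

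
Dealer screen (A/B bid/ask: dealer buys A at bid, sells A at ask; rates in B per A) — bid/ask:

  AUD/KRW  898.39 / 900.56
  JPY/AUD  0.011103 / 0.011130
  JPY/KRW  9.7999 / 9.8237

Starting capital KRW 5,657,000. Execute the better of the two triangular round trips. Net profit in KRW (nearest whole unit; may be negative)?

Net profit: KRW 87,025

Best loop KRW → JPY → AUD → KRW:
KRW 5,657,000 ÷ 9.8237 (buy JPY at ask) = JPY 575,852
JPY 575,852 × 0.011103 (sell JPY at bid) = AUD 6,393.69
AUD 6,393.69 × 898.39 (sell AUD at bid) = KRW 5,744,025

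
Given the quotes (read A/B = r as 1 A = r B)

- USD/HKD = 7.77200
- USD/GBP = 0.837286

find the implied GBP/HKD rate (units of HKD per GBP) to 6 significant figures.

1 GBP ÷ 0.837286 = 1.19434 USD
1.19434 USD × 7.77200 = 9.28237 HKD

GBP/HKD = 9.28237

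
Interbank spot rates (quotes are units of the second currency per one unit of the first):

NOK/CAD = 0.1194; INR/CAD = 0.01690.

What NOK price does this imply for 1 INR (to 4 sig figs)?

1 INR × 0.01690 = 0.0169 CAD
0.0169 CAD ÷ 0.1194 = 0.141541 NOK

INR/NOK = 0.1415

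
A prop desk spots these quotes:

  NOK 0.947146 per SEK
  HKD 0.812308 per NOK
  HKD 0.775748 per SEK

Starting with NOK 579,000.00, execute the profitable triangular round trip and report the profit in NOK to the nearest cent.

Profit: NOK 4,796.61

Profitable loop is NOK → SEK → HKD → NOK:
NOK 579,000.00 ÷ 0.947146 = SEK 611,310.19
SEK 611,310.19 × 0.775748 = HKD 474,222.66
HKD 474,222.66 ÷ 0.812308 = NOK 583,796.61
Profit = NOK 583,796.61 − NOK 579,000.00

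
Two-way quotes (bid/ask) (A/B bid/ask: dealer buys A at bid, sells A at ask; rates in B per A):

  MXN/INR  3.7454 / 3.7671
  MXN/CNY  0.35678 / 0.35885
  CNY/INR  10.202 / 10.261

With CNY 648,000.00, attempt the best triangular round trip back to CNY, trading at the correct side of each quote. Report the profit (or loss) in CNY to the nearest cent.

Net profit: CNY 11,129.23

Best loop CNY → MXN → INR → CNY:
CNY 648,000.00 ÷ 0.35885 (buy MXN at ask) = MXN 1,805,768.43
MXN 1,805,768.43 × 3.7454 (sell MXN at bid) = INR 6,763,325.07
INR 6,763,325.07 ÷ 10.261 (buy CNY at ask) = CNY 659,129.23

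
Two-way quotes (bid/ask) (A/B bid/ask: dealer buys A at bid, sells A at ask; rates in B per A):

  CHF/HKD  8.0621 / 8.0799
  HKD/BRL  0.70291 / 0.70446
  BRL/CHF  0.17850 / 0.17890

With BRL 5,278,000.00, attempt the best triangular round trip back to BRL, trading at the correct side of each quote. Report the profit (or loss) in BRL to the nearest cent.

Net profit: BRL 60,945.76

Best loop BRL → CHF → HKD → BRL:
BRL 5,278,000.00 × 0.17850 (sell BRL at bid) = CHF 942,123.00
CHF 942,123.00 × 8.0621 (sell CHF at bid) = HKD 7,595,489.84
HKD 7,595,489.84 × 0.70291 (sell HKD at bid) = BRL 5,338,945.76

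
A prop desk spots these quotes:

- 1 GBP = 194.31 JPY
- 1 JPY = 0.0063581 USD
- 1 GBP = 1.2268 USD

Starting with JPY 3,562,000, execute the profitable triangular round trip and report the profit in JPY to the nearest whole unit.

Profit: JPY 25,093

Profitable loop is JPY → USD → GBP → JPY:
JPY 3,562,000 × 0.0063581 = USD 22,647.55
USD 22,647.55 ÷ 1.2268 = GBP 18,460.67
GBP 18,460.67 × 194.31 = JPY 3,587,093
Profit = JPY 3,587,093 − JPY 3,562,000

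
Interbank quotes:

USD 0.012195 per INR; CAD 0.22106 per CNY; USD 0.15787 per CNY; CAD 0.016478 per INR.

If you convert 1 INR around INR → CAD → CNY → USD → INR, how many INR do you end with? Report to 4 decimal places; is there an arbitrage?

0.9650 (arbitrage exists)

Around INR → CAD → CNY → USD → INR: 1 × 0.016478 ÷ 0.22106 × 0.15787 ÷ 0.012195 = 0.964966
Product < 1; profitable direction is INR → USD → CNY → CAD → INR.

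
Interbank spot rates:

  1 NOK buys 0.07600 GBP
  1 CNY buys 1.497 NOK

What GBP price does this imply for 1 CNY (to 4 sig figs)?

CNY/GBP = 0.1138

1 CNY × 1.497 = 1.497 NOK
1.497 NOK × 0.07600 = 0.113772 GBP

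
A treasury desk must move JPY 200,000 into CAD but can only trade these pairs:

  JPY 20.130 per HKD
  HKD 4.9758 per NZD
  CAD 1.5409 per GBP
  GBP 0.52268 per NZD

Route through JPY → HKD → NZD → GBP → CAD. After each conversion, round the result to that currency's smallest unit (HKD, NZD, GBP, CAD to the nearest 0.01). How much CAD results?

JPY 200,000 ÷ 20.130 = HKD 9,935.42
HKD 9,935.42 ÷ 4.9758 = NZD 1,996.75
NZD 1,996.75 × 0.52268 = GBP 1,043.66
GBP 1,043.66 × 1.5409 = CAD 1,608.18

CAD 1,608.18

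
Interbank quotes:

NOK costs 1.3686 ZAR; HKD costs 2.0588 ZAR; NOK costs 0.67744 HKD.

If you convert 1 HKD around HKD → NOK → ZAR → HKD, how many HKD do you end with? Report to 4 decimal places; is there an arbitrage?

0.9813 (arbitrage exists)

Around HKD → NOK → ZAR → HKD: 1 ÷ 0.67744 × 1.3686 ÷ 2.0588 = 0.981277
Product < 1; profitable direction is HKD → ZAR → NOK → HKD.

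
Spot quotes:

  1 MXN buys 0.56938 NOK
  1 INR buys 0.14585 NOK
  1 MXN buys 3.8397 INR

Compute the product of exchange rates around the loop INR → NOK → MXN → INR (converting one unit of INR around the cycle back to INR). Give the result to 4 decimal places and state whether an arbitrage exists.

Around INR → NOK → MXN → INR: 1 × 0.14585 ÷ 0.56938 × 3.8397 = 0.983561
Product < 1; profitable direction is INR → MXN → NOK → INR.

0.9836 (arbitrage exists)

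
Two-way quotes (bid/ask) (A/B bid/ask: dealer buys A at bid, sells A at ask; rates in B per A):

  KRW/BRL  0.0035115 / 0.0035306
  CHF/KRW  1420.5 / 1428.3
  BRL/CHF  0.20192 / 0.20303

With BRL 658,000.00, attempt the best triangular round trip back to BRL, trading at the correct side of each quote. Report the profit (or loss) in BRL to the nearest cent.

Net profit: BRL 4,733.83

Best loop BRL → CHF → KRW → BRL:
BRL 658,000.00 × 0.20192 (sell BRL at bid) = CHF 132,863.36
CHF 132,863.36 × 1420.5 (sell CHF at bid) = KRW 188,732,403
KRW 188,732,403 × 0.0035115 (sell KRW at bid) = BRL 662,733.83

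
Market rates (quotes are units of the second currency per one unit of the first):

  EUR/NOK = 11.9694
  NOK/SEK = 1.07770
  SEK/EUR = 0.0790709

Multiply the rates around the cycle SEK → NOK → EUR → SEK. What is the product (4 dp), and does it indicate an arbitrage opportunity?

Around SEK → NOK → EUR → SEK: 1 ÷ 1.07770 ÷ 11.9694 ÷ 0.0790709 = 0.980422
Product < 1; profitable direction is SEK → EUR → NOK → SEK.

0.9804 (arbitrage exists)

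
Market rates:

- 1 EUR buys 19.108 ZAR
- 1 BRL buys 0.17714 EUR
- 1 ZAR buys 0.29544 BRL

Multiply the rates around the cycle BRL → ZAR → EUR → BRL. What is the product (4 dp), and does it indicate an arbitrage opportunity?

1.0000 (no arbitrage)

Around BRL → ZAR → EUR → BRL: 1 ÷ 0.29544 ÷ 19.108 ÷ 0.17714 = 0.999997
Product ≈ 1 (deviation 0.000%, within rounding noise).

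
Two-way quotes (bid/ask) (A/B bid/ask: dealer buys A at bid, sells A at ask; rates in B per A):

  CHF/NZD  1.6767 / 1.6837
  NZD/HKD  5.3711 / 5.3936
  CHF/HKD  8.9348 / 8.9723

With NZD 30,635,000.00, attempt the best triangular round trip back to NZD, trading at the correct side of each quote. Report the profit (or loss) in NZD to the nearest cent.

Best loop NZD → HKD → CHF → NZD:
NZD 30,635,000.00 × 5.3711 (sell NZD at bid) = HKD 164,543,648.50
HKD 164,543,648.50 ÷ 8.9723 (buy CHF at ask) = CHF 18,339,071.20
CHF 18,339,071.20 × 1.6767 (sell CHF at bid) = NZD 30,749,120.68

Net profit: NZD 114,120.68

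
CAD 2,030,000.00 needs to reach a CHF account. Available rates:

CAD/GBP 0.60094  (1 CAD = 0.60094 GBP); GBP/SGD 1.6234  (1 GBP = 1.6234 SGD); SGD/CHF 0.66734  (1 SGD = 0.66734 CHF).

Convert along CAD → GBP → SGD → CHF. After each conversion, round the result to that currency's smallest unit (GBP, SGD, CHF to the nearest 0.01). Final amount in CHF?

CHF 1,321,599.45

CAD 2,030,000.00 × 0.60094 = GBP 1,219,908.20
GBP 1,219,908.20 × 1.6234 = SGD 1,980,398.97
SGD 1,980,398.97 × 0.66734 = CHF 1,321,599.45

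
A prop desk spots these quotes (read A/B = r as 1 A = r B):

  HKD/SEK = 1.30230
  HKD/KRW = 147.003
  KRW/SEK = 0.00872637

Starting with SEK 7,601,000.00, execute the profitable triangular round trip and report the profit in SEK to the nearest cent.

Profit: SEK 115,528.28

Profitable loop is SEK → KRW → HKD → SEK:
SEK 7,601,000.00 ÷ 0.00872637 = KRW 871,038,015
KRW 871,038,015 ÷ 147.003 = HKD 5,925,307.75
HKD 5,925,307.75 × 1.30230 = SEK 7,716,528.28
Profit = SEK 7,716,528.28 − SEK 7,601,000.00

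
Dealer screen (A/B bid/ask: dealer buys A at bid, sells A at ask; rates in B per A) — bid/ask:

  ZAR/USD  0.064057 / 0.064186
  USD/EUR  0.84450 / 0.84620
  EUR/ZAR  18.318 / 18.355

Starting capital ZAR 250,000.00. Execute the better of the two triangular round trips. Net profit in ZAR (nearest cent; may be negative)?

Best loop ZAR → EUR → USD → ZAR:
ZAR 250,000.00 ÷ 18.355 (buy EUR at ask) = EUR 13,620.27
EUR 13,620.27 ÷ 0.84620 (buy USD at ask) = USD 16,095.80
USD 16,095.80 ÷ 0.064186 (buy ZAR at ask) = ZAR 250,768.10

Net profit: ZAR 768.10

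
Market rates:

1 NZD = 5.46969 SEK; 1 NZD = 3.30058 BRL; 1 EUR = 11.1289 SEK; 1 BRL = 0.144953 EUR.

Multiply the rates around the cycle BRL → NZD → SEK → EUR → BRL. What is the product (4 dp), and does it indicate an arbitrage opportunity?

Around BRL → NZD → SEK → EUR → BRL: 1 ÷ 3.30058 × 5.46969 ÷ 11.1289 ÷ 0.144953 = 1.027290
Product > 1; profitable direction is BRL → NZD → SEK → EUR → BRL.

1.0273 (arbitrage exists)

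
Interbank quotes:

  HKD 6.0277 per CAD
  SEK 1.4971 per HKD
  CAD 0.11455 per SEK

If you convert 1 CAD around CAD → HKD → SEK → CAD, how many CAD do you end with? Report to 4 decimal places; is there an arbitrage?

Around CAD → HKD → SEK → CAD: 1 × 6.0277 × 1.4971 × 0.11455 = 1.033707
Product > 1; profitable direction is CAD → HKD → SEK → CAD.

1.0337 (arbitrage exists)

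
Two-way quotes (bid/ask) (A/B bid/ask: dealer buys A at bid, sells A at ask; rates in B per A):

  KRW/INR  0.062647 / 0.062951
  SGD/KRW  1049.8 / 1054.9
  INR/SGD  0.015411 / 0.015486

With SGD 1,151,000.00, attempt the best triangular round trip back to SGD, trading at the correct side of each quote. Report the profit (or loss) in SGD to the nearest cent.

Best loop SGD → KRW → INR → SGD:
SGD 1,151,000.00 × 1049.8 (sell SGD at bid) = KRW 1,208,319,800
KRW 1,208,319,800 × 0.062647 (sell KRW at bid) = INR 75,697,610.51
INR 75,697,610.51 × 0.015411 (sell INR at bid) = SGD 1,166,575.88

Net profit: SGD 15,575.88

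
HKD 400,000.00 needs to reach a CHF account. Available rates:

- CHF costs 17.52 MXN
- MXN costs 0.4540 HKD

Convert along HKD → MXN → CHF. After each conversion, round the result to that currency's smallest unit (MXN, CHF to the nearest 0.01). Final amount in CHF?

CHF 50,288.66

HKD 400,000.00 ÷ 0.4540 = MXN 881,057.27
MXN 881,057.27 ÷ 17.52 = CHF 50,288.66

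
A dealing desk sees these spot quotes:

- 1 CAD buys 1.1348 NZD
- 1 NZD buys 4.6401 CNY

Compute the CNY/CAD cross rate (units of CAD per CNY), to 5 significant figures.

1 CNY ÷ 4.6401 = 0.215513 NZD
0.215513 NZD ÷ 1.1348 = 0.189912 CAD

CNY/CAD = 0.18991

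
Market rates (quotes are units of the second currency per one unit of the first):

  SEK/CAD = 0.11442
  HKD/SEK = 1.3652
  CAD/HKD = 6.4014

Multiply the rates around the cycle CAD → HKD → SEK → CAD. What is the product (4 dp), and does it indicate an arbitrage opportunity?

0.9999 (no arbitrage)

Around CAD → HKD → SEK → CAD: 1 × 6.4014 × 1.3652 × 0.11442 = 0.999938
Product ≈ 1 (deviation 0.006%, within rounding noise).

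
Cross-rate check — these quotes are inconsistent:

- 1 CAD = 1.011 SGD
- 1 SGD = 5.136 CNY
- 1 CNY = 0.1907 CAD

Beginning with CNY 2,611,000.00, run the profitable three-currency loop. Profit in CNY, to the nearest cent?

Profitable loop is CNY → SGD → CAD → CNY:
CNY 2,611,000.00 ÷ 5.136 = SGD 508,372.27
SGD 508,372.27 ÷ 1.011 = CAD 502,841.02
CAD 502,841.02 ÷ 0.1907 = CNY 2,636,817.11
Profit = CNY 2,636,817.11 − CNY 2,611,000.00

Profit: CNY 25,817.11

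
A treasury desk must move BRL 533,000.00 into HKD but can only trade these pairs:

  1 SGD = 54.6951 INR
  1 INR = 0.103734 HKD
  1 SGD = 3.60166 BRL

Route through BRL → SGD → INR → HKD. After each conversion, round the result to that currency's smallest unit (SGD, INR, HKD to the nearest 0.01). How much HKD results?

HKD 839,641.80

BRL 533,000.00 ÷ 3.60166 = SGD 147,987.32
SGD 147,987.32 × 54.6951 = INR 8,094,181.27
INR 8,094,181.27 × 0.103734 = HKD 839,641.80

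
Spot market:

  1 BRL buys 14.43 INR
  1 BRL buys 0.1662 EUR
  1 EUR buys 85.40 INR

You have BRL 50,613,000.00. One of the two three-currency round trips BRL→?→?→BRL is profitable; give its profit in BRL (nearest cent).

Profit: BRL 843,414.49

Profitable loop is BRL → INR → EUR → BRL:
BRL 50,613,000.00 × 14.43 = INR 730,345,590.00
INR 730,345,590.00 ÷ 85.40 = EUR 8,552,056.09
EUR 8,552,056.09 ÷ 0.1662 = BRL 51,456,414.49
Profit = BRL 51,456,414.49 − BRL 50,613,000.00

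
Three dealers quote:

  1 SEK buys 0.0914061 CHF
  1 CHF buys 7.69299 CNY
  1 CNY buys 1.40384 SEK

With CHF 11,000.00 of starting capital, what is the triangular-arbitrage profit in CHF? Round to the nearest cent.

Profit: CHF 143.07

Profitable loop is CHF → SEK → CNY → CHF:
CHF 11,000.00 ÷ 0.0914061 = SEK 120,342.08
SEK 120,342.08 ÷ 1.40384 = CNY 85,723.50
CNY 85,723.50 ÷ 7.69299 = CHF 11,143.07
Profit = CHF 11,143.07 − CHF 11,000.00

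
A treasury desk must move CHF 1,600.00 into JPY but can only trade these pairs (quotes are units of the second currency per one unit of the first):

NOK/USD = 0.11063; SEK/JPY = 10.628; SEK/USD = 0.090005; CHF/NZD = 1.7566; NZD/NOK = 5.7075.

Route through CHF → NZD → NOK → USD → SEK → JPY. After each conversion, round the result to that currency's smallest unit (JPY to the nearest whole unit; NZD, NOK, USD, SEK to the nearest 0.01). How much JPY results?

CHF 1,600.00 × 1.7566 = NZD 2,810.56
NZD 2,810.56 × 5.7075 = NOK 16,041.27
NOK 16,041.27 × 0.11063 = USD 1,774.65
USD 1,774.65 ÷ 0.090005 = SEK 19,717.24
SEK 19,717.24 × 10.628 = JPY 209,555

JPY 209,555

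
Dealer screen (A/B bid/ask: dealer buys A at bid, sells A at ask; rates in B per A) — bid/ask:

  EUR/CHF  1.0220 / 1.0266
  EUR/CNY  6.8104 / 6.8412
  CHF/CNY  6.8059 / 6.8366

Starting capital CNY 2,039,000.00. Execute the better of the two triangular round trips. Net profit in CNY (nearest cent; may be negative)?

Net profit: CNY 34,105.47

Best loop CNY → EUR → CHF → CNY:
CNY 2,039,000.00 ÷ 6.8412 (buy EUR at ask) = EUR 298,047.13
EUR 298,047.13 × 1.0220 (sell EUR at bid) = CHF 304,604.16
CHF 304,604.16 × 6.8059 (sell CHF at bid) = CNY 2,073,105.47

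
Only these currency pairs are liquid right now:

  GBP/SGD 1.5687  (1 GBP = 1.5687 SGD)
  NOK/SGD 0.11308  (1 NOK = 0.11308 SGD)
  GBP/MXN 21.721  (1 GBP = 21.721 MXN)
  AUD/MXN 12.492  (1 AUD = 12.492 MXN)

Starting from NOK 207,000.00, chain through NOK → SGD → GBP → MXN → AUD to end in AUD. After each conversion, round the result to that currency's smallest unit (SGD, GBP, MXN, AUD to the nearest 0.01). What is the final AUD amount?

NOK 207,000.00 × 0.11308 = SGD 23,407.56
SGD 23,407.56 ÷ 1.5687 = GBP 14,921.63
GBP 14,921.63 × 21.721 = MXN 324,112.73
MXN 324,112.73 ÷ 12.492 = AUD 25,945.62

AUD 25,945.62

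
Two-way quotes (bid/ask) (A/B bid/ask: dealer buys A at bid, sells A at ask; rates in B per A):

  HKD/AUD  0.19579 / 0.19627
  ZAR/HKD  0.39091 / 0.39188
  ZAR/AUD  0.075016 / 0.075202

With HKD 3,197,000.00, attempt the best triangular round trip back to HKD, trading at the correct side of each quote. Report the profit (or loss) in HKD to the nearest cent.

Net profit: HKD 56,722.66

Best loop HKD → AUD → ZAR → HKD:
HKD 3,197,000.00 × 0.19579 (sell HKD at bid) = AUD 625,940.63
AUD 625,940.63 ÷ 0.075202 (buy ZAR at ask) = ZAR 8,323,457.22
ZAR 8,323,457.22 × 0.39091 (sell ZAR at bid) = HKD 3,253,722.66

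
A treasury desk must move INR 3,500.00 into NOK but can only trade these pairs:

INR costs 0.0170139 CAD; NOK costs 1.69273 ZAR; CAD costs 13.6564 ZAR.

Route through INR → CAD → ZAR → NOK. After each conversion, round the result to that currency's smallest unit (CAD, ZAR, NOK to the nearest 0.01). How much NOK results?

INR 3,500.00 × 0.0170139 = CAD 59.55
CAD 59.55 × 13.6564 = ZAR 813.24
ZAR 813.24 ÷ 1.69273 = NOK 480.43

NOK 480.43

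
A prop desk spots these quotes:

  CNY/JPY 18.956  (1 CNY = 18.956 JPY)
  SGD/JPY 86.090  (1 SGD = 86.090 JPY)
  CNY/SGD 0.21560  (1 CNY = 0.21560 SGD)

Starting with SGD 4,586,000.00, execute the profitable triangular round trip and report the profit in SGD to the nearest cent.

Profit: SGD 97,594.49

Profitable loop is SGD → CNY → JPY → SGD:
SGD 4,586,000.00 ÷ 0.21560 = CNY 21,270,871.99
CNY 21,270,871.99 × 18.956 = JPY 403,210,649
JPY 403,210,649 ÷ 86.090 = SGD 4,683,594.49
Profit = SGD 4,683,594.49 − SGD 4,586,000.00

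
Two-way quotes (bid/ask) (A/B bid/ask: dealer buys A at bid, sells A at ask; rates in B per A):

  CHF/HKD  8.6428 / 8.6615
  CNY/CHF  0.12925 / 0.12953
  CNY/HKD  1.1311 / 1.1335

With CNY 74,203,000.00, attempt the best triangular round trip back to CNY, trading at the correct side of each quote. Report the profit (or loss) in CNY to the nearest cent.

Best loop CNY → HKD → CHF → CNY:
CNY 74,203,000.00 × 1.1311 (sell CNY at bid) = HKD 83,931,013.30
HKD 83,931,013.30 ÷ 8.6615 (buy CHF at ask) = CHF 9,690,124.49
CHF 9,690,124.49 ÷ 0.12953 (buy CNY at ask) = CNY 74,809,885.69

Net profit: CNY 606,885.69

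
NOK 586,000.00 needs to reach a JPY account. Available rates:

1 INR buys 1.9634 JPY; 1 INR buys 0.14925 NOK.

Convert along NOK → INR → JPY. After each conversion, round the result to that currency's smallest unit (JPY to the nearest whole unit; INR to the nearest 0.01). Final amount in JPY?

NOK 586,000.00 ÷ 0.14925 = INR 3,926,298.16
INR 3,926,298.16 × 1.9634 = JPY 7,708,894

JPY 7,708,894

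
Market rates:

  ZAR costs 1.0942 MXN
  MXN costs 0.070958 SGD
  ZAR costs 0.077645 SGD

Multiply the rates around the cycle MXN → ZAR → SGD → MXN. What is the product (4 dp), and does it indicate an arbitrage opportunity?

Around MXN → ZAR → SGD → MXN: 1 ÷ 1.0942 × 0.077645 ÷ 0.070958 = 1.000036
Product ≈ 1 (deviation 0.004%, within rounding noise).

1.0000 (no arbitrage)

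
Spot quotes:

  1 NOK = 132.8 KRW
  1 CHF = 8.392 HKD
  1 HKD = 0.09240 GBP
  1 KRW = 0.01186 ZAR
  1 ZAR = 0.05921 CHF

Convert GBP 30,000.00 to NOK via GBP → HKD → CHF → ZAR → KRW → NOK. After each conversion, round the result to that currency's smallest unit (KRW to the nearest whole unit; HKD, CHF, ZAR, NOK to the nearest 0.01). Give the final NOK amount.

NOK 414,864.22

GBP 30,000.00 ÷ 0.09240 = HKD 324,675.32
HKD 324,675.32 ÷ 8.392 = CHF 38,688.67
CHF 38,688.67 ÷ 0.05921 = ZAR 653,414.46
ZAR 653,414.46 ÷ 0.01186 = KRW 55,093,968
KRW 55,093,968 ÷ 132.8 = NOK 414,864.22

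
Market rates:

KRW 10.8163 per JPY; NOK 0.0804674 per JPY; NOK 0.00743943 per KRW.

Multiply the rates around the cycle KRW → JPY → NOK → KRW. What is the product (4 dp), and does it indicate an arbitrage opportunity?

1.0000 (no arbitrage)

Around KRW → JPY → NOK → KRW: 1 ÷ 10.8163 × 0.0804674 ÷ 0.00743943 = 1.000004
Product ≈ 1 (deviation 0.000%, within rounding noise).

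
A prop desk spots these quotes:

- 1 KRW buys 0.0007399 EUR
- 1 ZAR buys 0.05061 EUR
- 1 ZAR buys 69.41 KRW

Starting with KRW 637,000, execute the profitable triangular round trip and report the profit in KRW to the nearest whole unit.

Profitable loop is KRW → EUR → ZAR → KRW:
KRW 637,000 × 0.0007399 = EUR 471.32
EUR 471.32 ÷ 0.05061 = ZAR 9,312.71
ZAR 9,312.71 × 69.41 = KRW 646,395
Profit = KRW 646,395 − KRW 637,000

Profit: KRW 9,395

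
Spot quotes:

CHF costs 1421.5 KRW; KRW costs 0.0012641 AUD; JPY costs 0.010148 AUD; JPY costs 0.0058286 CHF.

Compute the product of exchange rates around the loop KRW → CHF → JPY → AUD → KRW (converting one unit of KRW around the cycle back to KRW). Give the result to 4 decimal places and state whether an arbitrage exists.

Around KRW → CHF → JPY → AUD → KRW: 1 ÷ 1421.5 ÷ 0.0058286 × 0.010148 ÷ 0.0012641 = 0.968920
Product < 1; profitable direction is KRW → AUD → JPY → CHF → KRW.

0.9689 (arbitrage exists)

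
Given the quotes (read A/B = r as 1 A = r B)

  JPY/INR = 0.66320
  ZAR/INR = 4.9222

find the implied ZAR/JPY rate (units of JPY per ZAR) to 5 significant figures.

ZAR/JPY = 7.4219

1 ZAR × 4.9222 = 4.9222 INR
4.9222 INR ÷ 0.66320 = 7.42189 JPY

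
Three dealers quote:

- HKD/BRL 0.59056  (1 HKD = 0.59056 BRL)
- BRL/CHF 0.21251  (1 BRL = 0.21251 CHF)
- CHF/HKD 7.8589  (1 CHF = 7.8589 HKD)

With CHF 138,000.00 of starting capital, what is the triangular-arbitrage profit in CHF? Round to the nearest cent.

Profit: CHF 1,918.11

Profitable loop is CHF → BRL → HKD → CHF:
CHF 138,000.00 ÷ 0.21251 = BRL 649,381.21
BRL 649,381.21 ÷ 0.59056 = HKD 1,099,602.42
HKD 1,099,602.42 ÷ 7.8589 = CHF 139,918.11
Profit = CHF 139,918.11 − CHF 138,000.00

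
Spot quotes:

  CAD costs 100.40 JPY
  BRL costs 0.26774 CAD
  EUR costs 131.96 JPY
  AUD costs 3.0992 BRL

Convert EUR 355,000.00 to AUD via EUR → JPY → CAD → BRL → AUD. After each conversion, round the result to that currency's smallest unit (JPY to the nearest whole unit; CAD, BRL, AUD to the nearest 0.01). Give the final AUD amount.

EUR 355,000.00 × 131.96 = JPY 46,845,800
JPY 46,845,800 ÷ 100.40 = CAD 466,591.63
CAD 466,591.63 ÷ 0.26774 = BRL 1,742,704.23
BRL 1,742,704.23 ÷ 3.0992 = AUD 562,307.77

AUD 562,307.77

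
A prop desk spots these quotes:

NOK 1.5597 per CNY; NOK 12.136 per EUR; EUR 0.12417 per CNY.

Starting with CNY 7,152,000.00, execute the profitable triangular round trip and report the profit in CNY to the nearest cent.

Profitable loop is CNY → NOK → EUR → CNY:
CNY 7,152,000.00 × 1.5597 = NOK 11,154,974.40
NOK 11,154,974.40 ÷ 12.136 = EUR 919,164.01
EUR 919,164.01 ÷ 0.12417 = CNY 7,402,464.43
Profit = CNY 7,402,464.43 − CNY 7,152,000.00

Profit: CNY 250,464.43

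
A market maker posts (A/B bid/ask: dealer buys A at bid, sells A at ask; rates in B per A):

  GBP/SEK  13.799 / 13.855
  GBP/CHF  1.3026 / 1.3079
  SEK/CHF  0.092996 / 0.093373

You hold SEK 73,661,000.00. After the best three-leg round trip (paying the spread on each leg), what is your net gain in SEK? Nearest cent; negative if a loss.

Best loop SEK → GBP → CHF → SEK:
SEK 73,661,000.00 ÷ 13.855 (buy GBP at ask) = GBP 5,316,564.42
GBP 5,316,564.42 × 1.3026 (sell GBP at bid) = CHF 6,925,356.81
CHF 6,925,356.81 ÷ 0.093373 (buy SEK at ask) = SEK 74,168,729.82

Net profit: SEK 507,729.82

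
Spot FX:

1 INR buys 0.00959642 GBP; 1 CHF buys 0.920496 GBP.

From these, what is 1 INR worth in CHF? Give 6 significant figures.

INR/CHF = 0.0104253

1 INR × 0.00959642 = 0.00959642 GBP
0.00959642 GBP ÷ 0.920496 = 0.0104253 CHF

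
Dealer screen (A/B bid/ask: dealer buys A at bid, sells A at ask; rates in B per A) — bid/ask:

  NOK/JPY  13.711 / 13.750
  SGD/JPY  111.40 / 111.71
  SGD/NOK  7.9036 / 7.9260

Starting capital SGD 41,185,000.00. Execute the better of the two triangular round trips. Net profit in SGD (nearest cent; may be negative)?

Net profit: SGD 913,584.64

Best loop SGD → JPY → NOK → SGD:
SGD 41,185,000.00 × 111.40 (sell SGD at bid) = JPY 4,588,009,000
JPY 4,588,009,000 ÷ 13.750 (buy NOK at ask) = NOK 333,673,381.82
NOK 333,673,381.82 ÷ 7.9260 (buy SGD at ask) = SGD 42,098,584.64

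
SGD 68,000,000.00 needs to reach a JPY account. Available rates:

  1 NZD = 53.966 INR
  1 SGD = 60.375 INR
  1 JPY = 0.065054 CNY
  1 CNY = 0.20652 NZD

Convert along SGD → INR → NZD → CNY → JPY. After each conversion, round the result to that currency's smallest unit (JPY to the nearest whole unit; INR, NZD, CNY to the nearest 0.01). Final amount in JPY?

JPY 5,662,519,436

SGD 68,000,000.00 × 60.375 = INR 4,105,500,000.00
INR 4,105,500,000.00 ÷ 53.966 = NZD 76,075,677.28
NZD 76,075,677.28 ÷ 0.20652 = CNY 368,369,539.42
CNY 368,369,539.42 ÷ 0.065054 = JPY 5,662,519,436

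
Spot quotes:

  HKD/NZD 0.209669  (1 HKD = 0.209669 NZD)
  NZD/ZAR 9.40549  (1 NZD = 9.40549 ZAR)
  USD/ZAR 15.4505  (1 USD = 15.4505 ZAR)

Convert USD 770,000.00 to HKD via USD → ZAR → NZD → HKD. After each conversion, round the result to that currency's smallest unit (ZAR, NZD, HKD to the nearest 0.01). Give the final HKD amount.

USD 770,000.00 × 15.4505 = ZAR 11,896,885.00
ZAR 11,896,885.00 ÷ 9.40549 = NZD 1,264,887.32
NZD 1,264,887.32 ÷ 0.209669 = HKD 6,032,781.77

HKD 6,032,781.77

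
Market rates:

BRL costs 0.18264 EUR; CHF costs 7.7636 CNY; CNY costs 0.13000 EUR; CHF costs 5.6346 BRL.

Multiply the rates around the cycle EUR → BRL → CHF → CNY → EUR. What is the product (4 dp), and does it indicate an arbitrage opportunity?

Around EUR → BRL → CHF → CNY → EUR: 1 ÷ 0.18264 ÷ 5.6346 × 7.7636 × 0.13000 = 0.980726
Product < 1; profitable direction is EUR → CNY → CHF → BRL → EUR.

0.9807 (arbitrage exists)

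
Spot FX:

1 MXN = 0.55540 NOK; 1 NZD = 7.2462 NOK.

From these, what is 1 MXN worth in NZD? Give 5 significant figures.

MXN/NZD = 0.076647

1 MXN × 0.55540 = 0.5554 NOK
0.5554 NOK ÷ 7.2462 = 0.0766471 NZD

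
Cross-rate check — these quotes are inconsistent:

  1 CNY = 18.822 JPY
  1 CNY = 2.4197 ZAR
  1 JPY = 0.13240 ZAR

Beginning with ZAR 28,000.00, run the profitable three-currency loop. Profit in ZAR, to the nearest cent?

Profit: ZAR 837.01

Profitable loop is ZAR → CNY → JPY → ZAR:
ZAR 28,000.00 ÷ 2.4197 = CNY 11,571.68
CNY 11,571.68 × 18.822 = JPY 217,802
JPY 217,802 × 0.13240 = ZAR 28,837.01
Profit = ZAR 28,837.01 − ZAR 28,000.00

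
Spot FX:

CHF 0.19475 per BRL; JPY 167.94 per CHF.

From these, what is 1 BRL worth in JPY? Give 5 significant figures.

1 BRL × 0.19475 = 0.19475 CHF
0.19475 CHF × 167.94 = 32.7063 JPY

BRL/JPY = 32.706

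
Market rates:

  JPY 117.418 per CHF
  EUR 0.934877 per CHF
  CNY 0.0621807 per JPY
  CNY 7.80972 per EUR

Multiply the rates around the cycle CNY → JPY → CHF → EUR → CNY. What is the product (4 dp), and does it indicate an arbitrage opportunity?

Around CNY → JPY → CHF → EUR → CNY: 1 ÷ 0.0621807 ÷ 117.418 × 0.934877 × 7.80972 = 0.999999
Product ≈ 1 (deviation 0.000%, within rounding noise).

1.0000 (no arbitrage)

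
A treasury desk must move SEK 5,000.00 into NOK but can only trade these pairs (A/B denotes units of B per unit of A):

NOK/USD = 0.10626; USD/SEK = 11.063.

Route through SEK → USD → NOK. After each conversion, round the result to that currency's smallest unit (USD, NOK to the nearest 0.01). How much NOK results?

SEK 5,000.00 ÷ 11.063 = USD 451.96
USD 451.96 ÷ 0.10626 = NOK 4,253.34

NOK 4,253.34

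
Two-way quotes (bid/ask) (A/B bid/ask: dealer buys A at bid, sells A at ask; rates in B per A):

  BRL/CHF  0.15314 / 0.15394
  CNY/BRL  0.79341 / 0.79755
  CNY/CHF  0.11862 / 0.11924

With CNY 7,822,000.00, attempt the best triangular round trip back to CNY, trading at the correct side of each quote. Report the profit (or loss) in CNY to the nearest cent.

Net profit: CNY 148,437.43

Best loop CNY → BRL → CHF → CNY:
CNY 7,822,000.00 × 0.79341 (sell CNY at bid) = BRL 6,206,053.02
BRL 6,206,053.02 × 0.15314 (sell BRL at bid) = CHF 950,394.96
CHF 950,394.96 ÷ 0.11924 (buy CNY at ask) = CNY 7,970,437.43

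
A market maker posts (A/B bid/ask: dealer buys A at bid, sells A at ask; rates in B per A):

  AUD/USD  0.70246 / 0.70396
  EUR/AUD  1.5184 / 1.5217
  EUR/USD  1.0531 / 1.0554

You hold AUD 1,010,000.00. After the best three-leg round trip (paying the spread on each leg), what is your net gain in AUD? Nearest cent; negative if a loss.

Best loop AUD → USD → EUR → AUD:
AUD 1,010,000.00 × 0.70246 (sell AUD at bid) = USD 709,484.60
USD 709,484.60 ÷ 1.0554 (buy EUR at ask) = EUR 672,242.37
EUR 672,242.37 × 1.5184 (sell EUR at bid) = AUD 1,020,732.82

Net profit: AUD 10,732.82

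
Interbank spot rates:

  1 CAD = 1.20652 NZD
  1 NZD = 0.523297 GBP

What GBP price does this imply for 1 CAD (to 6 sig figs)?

CAD/GBP = 0.631368

1 CAD × 1.20652 = 1.20652 NZD
1.20652 NZD × 0.523297 = 0.631368 GBP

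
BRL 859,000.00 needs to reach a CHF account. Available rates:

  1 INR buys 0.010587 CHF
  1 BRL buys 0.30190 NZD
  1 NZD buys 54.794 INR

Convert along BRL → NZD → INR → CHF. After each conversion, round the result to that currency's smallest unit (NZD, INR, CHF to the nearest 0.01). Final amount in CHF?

CHF 150,439.61

BRL 859,000.00 × 0.30190 = NZD 259,332.10
NZD 259,332.10 × 54.794 = INR 14,209,843.09
INR 14,209,843.09 × 0.010587 = CHF 150,439.61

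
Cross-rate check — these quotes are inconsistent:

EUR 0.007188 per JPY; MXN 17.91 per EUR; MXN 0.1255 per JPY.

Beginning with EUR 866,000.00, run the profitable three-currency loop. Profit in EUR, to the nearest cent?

Profit: EUR 22,337.14

Profitable loop is EUR → MXN → JPY → EUR:
EUR 866,000.00 × 17.91 = MXN 15,510,060.00
MXN 15,510,060.00 ÷ 0.1255 = JPY 123,586,135
JPY 123,586,135 × 0.007188 = EUR 888,337.14
Profit = EUR 888,337.14 − EUR 866,000.00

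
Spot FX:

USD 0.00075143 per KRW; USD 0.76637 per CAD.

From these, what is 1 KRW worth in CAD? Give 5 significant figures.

KRW/CAD = 0.00098051

1 KRW × 0.00075143 = 0.00075143 USD
0.00075143 USD ÷ 0.76637 = 0.000980505 CAD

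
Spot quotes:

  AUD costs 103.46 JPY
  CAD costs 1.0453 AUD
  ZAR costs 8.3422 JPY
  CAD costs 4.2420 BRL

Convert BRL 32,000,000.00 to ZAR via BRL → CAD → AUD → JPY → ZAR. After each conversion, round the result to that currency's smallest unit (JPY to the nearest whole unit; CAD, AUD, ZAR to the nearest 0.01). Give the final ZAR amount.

ZAR 97,793,984.32

BRL 32,000,000.00 ÷ 4.2420 = CAD 7,543,611.50
CAD 7,543,611.50 × 1.0453 = AUD 7,885,337.10
AUD 7,885,337.10 × 103.46 = JPY 815,816,976
JPY 815,816,976 ÷ 8.3422 = ZAR 97,793,984.32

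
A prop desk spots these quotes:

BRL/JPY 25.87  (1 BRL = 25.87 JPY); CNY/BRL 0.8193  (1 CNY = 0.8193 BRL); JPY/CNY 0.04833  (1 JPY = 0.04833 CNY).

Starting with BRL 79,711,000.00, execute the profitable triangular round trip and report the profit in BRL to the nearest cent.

Profit: BRL 1,942,430.65

Profitable loop is BRL → JPY → CNY → BRL:
BRL 79,711,000.00 × 25.87 = JPY 2,062,123,570
JPY 2,062,123,570 × 0.04833 = CNY 99,662,432.14
CNY 99,662,432.14 × 0.8193 = BRL 81,653,430.65
Profit = BRL 81,653,430.65 − BRL 79,711,000.00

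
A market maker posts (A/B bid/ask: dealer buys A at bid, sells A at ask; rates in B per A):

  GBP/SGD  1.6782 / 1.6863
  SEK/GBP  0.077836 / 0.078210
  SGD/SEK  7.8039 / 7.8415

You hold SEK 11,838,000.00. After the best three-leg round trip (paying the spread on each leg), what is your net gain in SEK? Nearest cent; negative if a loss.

Best loop SEK → GBP → SGD → SEK:
SEK 11,838,000.00 × 0.077836 (sell SEK at bid) = GBP 921,422.57
GBP 921,422.57 × 1.6782 (sell GBP at bid) = SGD 1,546,331.35
SGD 1,546,331.35 × 7.8039 (sell SGD at bid) = SEK 12,067,415.25

Net profit: SEK 229,415.25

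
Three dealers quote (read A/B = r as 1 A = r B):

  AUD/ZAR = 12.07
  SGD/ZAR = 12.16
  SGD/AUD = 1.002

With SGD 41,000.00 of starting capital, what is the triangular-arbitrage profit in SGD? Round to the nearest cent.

Profit: SGD 223.27

Profitable loop is SGD → ZAR → AUD → SGD:
SGD 41,000.00 × 12.16 = ZAR 498,560.00
ZAR 498,560.00 ÷ 12.07 = AUD 41,305.72
AUD 41,305.72 ÷ 1.002 = SGD 41,223.27
Profit = SGD 41,223.27 − SGD 41,000.00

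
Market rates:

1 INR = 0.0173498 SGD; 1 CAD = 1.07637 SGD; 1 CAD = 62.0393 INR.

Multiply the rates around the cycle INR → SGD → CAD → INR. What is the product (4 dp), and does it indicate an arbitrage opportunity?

1.0000 (no arbitrage)

Around INR → SGD → CAD → INR: 1 × 0.0173498 ÷ 1.07637 × 62.0393 = 0.999999
Product ≈ 1 (deviation 0.000%, within rounding noise).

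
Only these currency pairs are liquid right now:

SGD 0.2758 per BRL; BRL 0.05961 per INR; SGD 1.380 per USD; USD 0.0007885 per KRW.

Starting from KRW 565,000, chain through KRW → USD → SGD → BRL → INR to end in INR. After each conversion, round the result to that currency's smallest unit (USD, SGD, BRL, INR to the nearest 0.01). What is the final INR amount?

KRW 565,000 × 0.0007885 = USD 445.50
USD 445.50 × 1.380 = SGD 614.79
SGD 614.79 ÷ 0.2758 = BRL 2,229.12
BRL 2,229.12 ÷ 0.05961 = INR 37,395.07

INR 37,395.07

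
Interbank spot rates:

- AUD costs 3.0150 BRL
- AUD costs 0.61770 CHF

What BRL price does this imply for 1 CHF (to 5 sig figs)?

1 CHF ÷ 0.61770 = 1.61891 AUD
1.61891 AUD × 3.0150 = 4.88101 BRL

CHF/BRL = 4.8810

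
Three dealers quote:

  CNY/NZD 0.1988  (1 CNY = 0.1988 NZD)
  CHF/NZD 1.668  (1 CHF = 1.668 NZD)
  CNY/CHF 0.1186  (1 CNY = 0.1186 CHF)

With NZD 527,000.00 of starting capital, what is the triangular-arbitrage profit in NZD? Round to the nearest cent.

Profit: NZD 2,597.91

Profitable loop is NZD → CHF → CNY → NZD:
NZD 527,000.00 ÷ 1.668 = CHF 315,947.24
CHF 315,947.24 ÷ 0.1186 = CNY 2,663,973.37
CNY 2,663,973.37 × 0.1988 = NZD 529,597.91
Profit = NZD 529,597.91 − NZD 527,000.00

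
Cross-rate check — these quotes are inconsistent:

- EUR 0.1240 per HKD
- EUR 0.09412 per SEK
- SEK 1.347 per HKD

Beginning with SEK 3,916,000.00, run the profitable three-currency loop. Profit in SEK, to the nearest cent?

Profitable loop is SEK → EUR → HKD → SEK:
SEK 3,916,000.00 × 0.09412 = EUR 368,573.92
EUR 368,573.92 ÷ 0.1240 = HKD 2,972,370.32
HKD 2,972,370.32 × 1.347 = SEK 4,003,782.82
Profit = SEK 4,003,782.82 − SEK 3,916,000.00

Profit: SEK 87,782.82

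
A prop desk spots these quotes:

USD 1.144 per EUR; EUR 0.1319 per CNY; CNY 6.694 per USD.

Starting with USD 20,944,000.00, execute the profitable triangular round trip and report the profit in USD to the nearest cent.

Profit: USD 211,152.35

Profitable loop is USD → CNY → EUR → USD:
USD 20,944,000.00 × 6.694 = CNY 140,199,136.00
CNY 140,199,136.00 × 0.1319 = EUR 18,492,266.04
EUR 18,492,266.04 × 1.144 = USD 21,155,152.35
Profit = USD 21,155,152.35 − USD 20,944,000.00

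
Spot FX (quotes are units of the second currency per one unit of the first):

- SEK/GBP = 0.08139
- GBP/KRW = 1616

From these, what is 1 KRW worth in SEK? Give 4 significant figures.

KRW/SEK = 0.007603

1 KRW ÷ 1616 = 0.000618812 GBP
0.000618812 GBP ÷ 0.08139 = 0.00760305 SEK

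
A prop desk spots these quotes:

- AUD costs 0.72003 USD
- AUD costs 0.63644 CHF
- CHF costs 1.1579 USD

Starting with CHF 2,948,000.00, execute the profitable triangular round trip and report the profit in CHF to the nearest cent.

Profit: CHF 69,209.10

Profitable loop is CHF → USD → AUD → CHF:
CHF 2,948,000.00 × 1.1579 = USD 3,413,489.20
USD 3,413,489.20 ÷ 0.72003 = AUD 4,740,759.69
AUD 4,740,759.69 × 0.63644 = CHF 3,017,209.10
Profit = CHF 3,017,209.10 − CHF 2,948,000.00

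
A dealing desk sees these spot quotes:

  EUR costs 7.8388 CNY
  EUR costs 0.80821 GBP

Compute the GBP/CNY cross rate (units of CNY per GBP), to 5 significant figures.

GBP/CNY = 9.6990

1 GBP ÷ 0.80821 = 1.2373 EUR
1.2373 EUR × 7.8388 = 9.69896 CNY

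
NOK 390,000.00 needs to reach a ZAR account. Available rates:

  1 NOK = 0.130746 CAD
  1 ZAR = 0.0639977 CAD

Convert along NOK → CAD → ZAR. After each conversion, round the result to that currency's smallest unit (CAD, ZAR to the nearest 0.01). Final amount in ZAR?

NOK 390,000.00 × 0.130746 = CAD 50,990.94
CAD 50,990.94 ÷ 0.0639977 = ZAR 796,762.07

ZAR 796,762.07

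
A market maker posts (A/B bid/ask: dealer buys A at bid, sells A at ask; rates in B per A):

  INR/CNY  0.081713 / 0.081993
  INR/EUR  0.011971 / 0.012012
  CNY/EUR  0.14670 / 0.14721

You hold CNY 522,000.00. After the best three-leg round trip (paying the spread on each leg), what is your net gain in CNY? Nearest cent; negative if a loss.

Net result: CNY -1,073.50 (no profitable arbitrage after spreads)

Best loop CNY → EUR → INR → CNY:
CNY 522,000.00 × 0.14670 (sell CNY at bid) = EUR 76,577.40
EUR 76,577.40 ÷ 0.012012 (buy INR at ask) = INR 6,375,074.93
INR 6,375,074.93 × 0.081713 (sell INR at bid) = CNY 520,926.50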